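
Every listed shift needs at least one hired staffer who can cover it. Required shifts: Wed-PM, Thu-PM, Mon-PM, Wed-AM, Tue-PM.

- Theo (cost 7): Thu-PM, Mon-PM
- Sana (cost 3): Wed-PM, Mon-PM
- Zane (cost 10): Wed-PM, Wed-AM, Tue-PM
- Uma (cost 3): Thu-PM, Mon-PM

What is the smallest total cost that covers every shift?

13

This is a weighted set-cover instance.
The greedy cost-per-new-shift heuristic would pick Sana, Uma, and Zane for 16, but a cheaper cover exists.
Choose Zane and Uma: together they cover Wed-PM, Thu-PM, Mon-PM, Wed-AM, Tue-PM — every shift.
Total cost: 10 + 3 = 13.
No cover costs less than 13.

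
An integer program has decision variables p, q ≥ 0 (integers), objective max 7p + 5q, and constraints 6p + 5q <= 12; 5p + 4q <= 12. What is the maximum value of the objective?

(p,q)=(2,0) is feasible, giving 14.
(p,q)=(1,1) is feasible, giving 12.
(p,q)=(1,0) is feasible, giving 7.
No feasible integer point exceeds 14.

14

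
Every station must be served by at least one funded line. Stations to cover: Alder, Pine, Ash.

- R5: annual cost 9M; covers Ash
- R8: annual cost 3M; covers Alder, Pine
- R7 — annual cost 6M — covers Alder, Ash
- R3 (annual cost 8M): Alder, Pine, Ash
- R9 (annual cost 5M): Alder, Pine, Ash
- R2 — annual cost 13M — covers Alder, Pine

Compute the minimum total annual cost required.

This is a weighted set-cover instance.
The greedy cost-per-new-station heuristic would pick R8 and R9 for 8, but a cheaper cover exists.
R9 alone covers Alder, Pine, Ash — every station.
Total annual cost: 5.
No cover costs less than 5.

5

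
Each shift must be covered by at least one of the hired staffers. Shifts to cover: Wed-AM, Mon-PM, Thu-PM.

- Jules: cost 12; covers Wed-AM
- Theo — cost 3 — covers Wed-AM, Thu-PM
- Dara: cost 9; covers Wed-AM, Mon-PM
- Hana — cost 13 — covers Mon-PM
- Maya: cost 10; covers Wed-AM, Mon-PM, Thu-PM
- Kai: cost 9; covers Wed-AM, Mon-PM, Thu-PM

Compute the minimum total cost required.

The greedy cost-per-new-shift heuristic would pick Theo and Dara for 12, but a cheaper cover exists.
Kai alone covers Wed-AM, Mon-PM, Thu-PM — every shift.
Total cost: 9.
No cover costs less than 9.

9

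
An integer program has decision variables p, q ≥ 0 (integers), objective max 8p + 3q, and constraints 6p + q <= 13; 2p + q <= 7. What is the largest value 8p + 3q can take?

Relaxing integrality, the LP optimum is 24.00 at (p,q) = (1.5, 4), which is not an integer point.
(p,q)=(1,5) is feasible, giving 23.
(p,q)=(1,4) is feasible, giving 20.
(p,q)=(0,6) is feasible, giving 18.
(p,q)=(1,3) is feasible, giving 17.
Maximum is 23 at (p,q)=(1,5).

23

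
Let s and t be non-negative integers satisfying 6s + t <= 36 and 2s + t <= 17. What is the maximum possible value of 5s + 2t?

38

(s,t)=(4,9): 6·4+1·9=33≤36, 2·4+1·9=17≤17, objective 38.
(s,t)=(5,6): 6·5+1·6=36≤36, 2·5+1·6=16≤17, objective 37.
(s,t)=(4,8): 6·4+1·8=32≤36, 2·4+1·8=16≤17, objective 36.
(s,t)=(3,10): 6·3+1·10=28≤36, 2·3+1·10=16≤17, objective 35.
Maximum is 38 at (s,t)=(4,9).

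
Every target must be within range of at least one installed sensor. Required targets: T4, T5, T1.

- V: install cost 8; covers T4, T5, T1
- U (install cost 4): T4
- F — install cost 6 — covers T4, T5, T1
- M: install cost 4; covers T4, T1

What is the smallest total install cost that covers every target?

This is an integer covering problem.
F alone covers T4, T5, T1 — every target.
Total install cost: 6.
No cover costs less than 6.

6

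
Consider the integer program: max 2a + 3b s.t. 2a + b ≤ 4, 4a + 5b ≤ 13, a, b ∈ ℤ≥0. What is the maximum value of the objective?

(a,b)=(0,2) is feasible, giving 6.
(a,b)=(1,1) is feasible, giving 5.
(a,b)=(0,1) is feasible, giving 3.
The best lattice point is (0,2), giving 6.

6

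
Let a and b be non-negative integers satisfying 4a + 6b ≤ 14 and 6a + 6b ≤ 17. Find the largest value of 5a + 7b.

Relaxing integrality, the LP optimum is 16.83 at (a,b) = (1.5, 1.33), which is not an integer point.
(a,b)=(0,2): 4·0+6·2=12≤14, 6·0+6·2=12≤17, objective 14.
(a,b)=(1,1): 4·1+6·1=10≤14, 6·1+6·1=12≤17, objective 12.
(a,b)=(2,0): 4·2+6·0=8≤14, 6·2+6·0=12≤17, objective 10.
(a,b)=(0,1): 4·0+6·1=6≤14, 6·0+6·1=6≤17, objective 7.
No feasible integer point exceeds 14.

14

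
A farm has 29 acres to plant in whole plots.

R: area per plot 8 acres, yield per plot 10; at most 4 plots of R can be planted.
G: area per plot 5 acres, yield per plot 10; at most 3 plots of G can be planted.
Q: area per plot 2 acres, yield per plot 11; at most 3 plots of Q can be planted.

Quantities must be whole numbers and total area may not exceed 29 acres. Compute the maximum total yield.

Q has the best ratio (11/2); taking only Q gives at most 3×11 = 33 (stopped by the supply cap of 3).
Mixing does better — 1×R, 3×G, and 3×Q: area 29 ≤ 29, yield 1·10 + 3·10 + 3·11 = 73.

73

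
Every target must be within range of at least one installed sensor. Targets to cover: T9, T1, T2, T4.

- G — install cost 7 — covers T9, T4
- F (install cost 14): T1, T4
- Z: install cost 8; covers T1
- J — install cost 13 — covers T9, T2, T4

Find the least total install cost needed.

This is a weighted set-cover instance.
The greedy cost-per-new-target heuristic would pick G, Z, and J for 28, but a cheaper cover exists.
Choose Z and J: together they cover T9, T1, T2, T4 — every target.
Total install cost: 8 + 13 = 21.
No cover costs less than 21.

21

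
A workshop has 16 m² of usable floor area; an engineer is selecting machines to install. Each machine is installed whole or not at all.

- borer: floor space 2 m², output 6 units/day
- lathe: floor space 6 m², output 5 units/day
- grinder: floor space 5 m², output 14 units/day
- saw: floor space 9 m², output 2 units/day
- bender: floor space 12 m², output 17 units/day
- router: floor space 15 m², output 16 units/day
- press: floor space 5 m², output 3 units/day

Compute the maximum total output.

25

This is an integer program with binary decision variables.
borer + grinder + press: floor space 2 + 5 + 5 = 12 ≤ 16, output 6 + 14 + 3 = 23.
borer + lathe + grinder: floor space 2 + 6 + 5 = 13 ≤ 16, output 6 + 5 + 14 = 25.
Best is borer, lathe, and grinder with total output 25.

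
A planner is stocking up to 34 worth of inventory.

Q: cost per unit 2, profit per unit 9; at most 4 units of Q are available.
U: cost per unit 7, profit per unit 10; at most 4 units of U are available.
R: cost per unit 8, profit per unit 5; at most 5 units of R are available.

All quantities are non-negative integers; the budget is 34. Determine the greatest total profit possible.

This is a bounded integer knapsack.
4×Q and 3×U: cost 29 ≤ 34, profit 4·9 + 3·10 = 66.
3×Q and 4×U: cost 34 ≤ 34, profit 3·9 + 4·10 = 67.
Best is 67.

67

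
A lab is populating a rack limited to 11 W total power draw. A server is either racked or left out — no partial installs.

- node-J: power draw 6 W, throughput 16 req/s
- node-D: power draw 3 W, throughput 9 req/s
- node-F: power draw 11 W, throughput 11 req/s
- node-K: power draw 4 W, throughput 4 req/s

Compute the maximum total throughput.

Take node-J and node-D: power draw 6 + 3 = 9 ≤ 11, throughput 16 + 9 = 25.
No other feasible combination does better.

25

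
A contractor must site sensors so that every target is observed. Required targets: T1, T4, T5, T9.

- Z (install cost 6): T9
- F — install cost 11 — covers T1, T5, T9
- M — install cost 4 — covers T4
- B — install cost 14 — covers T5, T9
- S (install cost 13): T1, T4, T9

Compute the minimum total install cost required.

Choose F and M: together they cover T1, T4, T5, T9 — every target.
Total install cost: 11 + 4 = 15.
No cover costs less than 15.

15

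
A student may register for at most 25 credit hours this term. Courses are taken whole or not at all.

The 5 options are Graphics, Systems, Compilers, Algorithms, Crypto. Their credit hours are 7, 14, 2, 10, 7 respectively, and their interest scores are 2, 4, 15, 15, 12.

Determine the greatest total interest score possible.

42

Allowing fractional choices, the relaxed optimum would be about 43.7, but courses are indivisible.
Compilers + Algorithms + Crypto: credit hours 2 + 10 + 7 = 19 ≤ 25, interest score 15 + 15 + 12 = 42.
Systems + Compilers + Crypto: credit hours 14 + 2 + 7 = 23 ≤ 25, interest score 4 + 15 + 12 = 31.
Graphics + Compilers + Algorithms: credit hours 7 + 2 + 10 = 19 ≤ 25, interest score 2 + 15 + 15 = 32.
Best is Compilers, Algorithms, and Crypto with total interest score 42.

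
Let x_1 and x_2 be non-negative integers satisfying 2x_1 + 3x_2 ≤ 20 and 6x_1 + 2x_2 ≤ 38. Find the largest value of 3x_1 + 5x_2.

(x_1,x_2)=(1,6) is feasible, giving 33.
(x_1,x_2)=(2,5) is feasible, giving 31.
(x_1,x_2)=(0,6) is feasible, giving 30.
The best lattice point is (1,6), giving 33.

33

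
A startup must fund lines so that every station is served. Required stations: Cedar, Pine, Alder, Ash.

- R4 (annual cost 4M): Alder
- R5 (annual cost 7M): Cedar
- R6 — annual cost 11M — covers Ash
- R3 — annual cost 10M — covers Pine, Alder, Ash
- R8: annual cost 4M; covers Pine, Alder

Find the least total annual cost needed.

17

The greedy cost-per-new-station heuristic would pick R8, R5, and R3 for 21, but a cheaper cover exists.
Choose R5 and R3: together they cover Cedar, Pine, Alder, Ash — every station.
Total annual cost: 7 + 10 = 17.
No cover costs less than 17.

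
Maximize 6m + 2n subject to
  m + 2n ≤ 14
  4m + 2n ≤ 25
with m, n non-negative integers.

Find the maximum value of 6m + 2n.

Relaxing integrality, the LP optimum is 37.50 at (m,n) = (6.25, 0), which is not an integer point.
(m,n)=(6,0): 1·6+2·0=6≤14, 4·6+2·0=24≤25, objective 36.
(m,n)=(5,1): 1·5+2·1=7≤14, 4·5+2·1=22≤25, objective 32.
(m,n)=(5,0): 1·5+2·0=5≤14, 4·5+2·0=20≤25, objective 30.
No feasible integer point exceeds 36.

36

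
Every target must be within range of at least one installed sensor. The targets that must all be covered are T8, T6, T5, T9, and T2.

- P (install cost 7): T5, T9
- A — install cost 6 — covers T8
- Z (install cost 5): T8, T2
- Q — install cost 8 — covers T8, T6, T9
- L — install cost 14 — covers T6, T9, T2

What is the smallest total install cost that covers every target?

Choose P, Z, and Q: together they cover T8, T6, T5, T9, T2 — every target.
Total install cost: 7 + 5 + 8 = 20.

20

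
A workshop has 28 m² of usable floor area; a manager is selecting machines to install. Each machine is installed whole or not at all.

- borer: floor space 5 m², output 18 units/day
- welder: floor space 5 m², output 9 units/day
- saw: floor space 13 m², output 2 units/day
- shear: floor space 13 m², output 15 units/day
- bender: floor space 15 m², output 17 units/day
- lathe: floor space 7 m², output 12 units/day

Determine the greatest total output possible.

Treat it as a binary knapsack problem.
Allowing fractional choices, the relaxed optimum would be about 51.7, but machines are indivisible.
borer + welder + bender: floor space 5 + 5 + 15 = 25 ≤ 28, output 18 + 9 + 17 = 44.
borer + shear + lathe: floor space 5 + 13 + 7 = 25 ≤ 28, output 18 + 15 + 12 = 45.
borer + bender + lathe: floor space 5 + 15 + 7 = 27 ≤ 28, output 18 + 17 + 12 = 47.
Best is borer, bender, and lathe with total output 47.

47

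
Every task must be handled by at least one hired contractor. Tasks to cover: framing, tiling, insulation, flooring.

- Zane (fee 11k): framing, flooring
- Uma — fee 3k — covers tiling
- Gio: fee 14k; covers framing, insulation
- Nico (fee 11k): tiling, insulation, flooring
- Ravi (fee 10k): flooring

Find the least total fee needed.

The greedy cost-per-new-task heuristic would pick Uma, Zane, and Nico for 25, but a cheaper cover exists.
Choose Zane and Nico: together they cover framing, tiling, insulation, flooring — every task.
Total fee: 11 + 11 = 22.
No cover costs less than 22.

22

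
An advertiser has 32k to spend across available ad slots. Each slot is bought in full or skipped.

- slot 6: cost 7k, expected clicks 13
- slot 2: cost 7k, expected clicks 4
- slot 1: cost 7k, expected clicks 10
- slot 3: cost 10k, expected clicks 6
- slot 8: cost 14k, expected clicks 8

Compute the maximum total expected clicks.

33

Take slot 6, slot 2, slot 1, and slot 3: cost 7 + 7 + 7 + 10 = 31 ≤ 32, expected clicks 13 + 4 + 10 + 6 = 33.
No other feasible combination does better.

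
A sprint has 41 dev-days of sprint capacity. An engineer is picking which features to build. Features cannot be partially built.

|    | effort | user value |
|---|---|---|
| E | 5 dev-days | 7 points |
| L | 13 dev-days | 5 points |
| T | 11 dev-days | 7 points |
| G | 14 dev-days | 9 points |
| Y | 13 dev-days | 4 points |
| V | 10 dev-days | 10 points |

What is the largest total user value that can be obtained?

Allowing fractional choices, the relaxed optimum would be about 33.4, but features are indivisible.
E + T + Y + V: effort 5 + 11 + 13 + 10 = 39 ≤ 41, user value 7 + 7 + 4 + 10 = 28.
E + L + T + V: effort 5 + 13 + 11 + 10 = 39 ≤ 41, user value 7 + 5 + 7 + 10 = 29.
E + T + G + V: effort 5 + 11 + 14 + 10 = 40 ≤ 41, user value 7 + 7 + 9 + 10 = 33.
Best is E, T, G, and V with total user value 33.

33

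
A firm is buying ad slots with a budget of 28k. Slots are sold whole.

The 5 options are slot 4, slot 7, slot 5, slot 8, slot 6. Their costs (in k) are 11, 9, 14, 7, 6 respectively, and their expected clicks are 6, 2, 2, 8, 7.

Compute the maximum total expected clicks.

21

Allowing fractional choices, the relaxed optimum would be about 21.9, but ad slots are indivisible.
slot 7 + slot 8 + slot 6: cost 9 + 7 + 6 = 22 ≤ 28, expected clicks 2 + 8 + 7 = 17.
slot 4 + slot 8 + slot 6: cost 11 + 7 + 6 = 24 ≤ 28, expected clicks 6 + 8 + 7 = 21.
Best is slot 4, slot 8, and slot 6 with total expected clicks 21.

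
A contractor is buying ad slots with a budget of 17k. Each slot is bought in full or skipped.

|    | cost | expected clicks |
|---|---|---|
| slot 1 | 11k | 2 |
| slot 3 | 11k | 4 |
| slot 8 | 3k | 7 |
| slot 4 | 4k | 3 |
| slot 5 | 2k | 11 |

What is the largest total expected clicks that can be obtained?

22

This is an integer program with binary decision variables.
Take slot 3, slot 8, and slot 5: cost 11 + 3 + 2 = 16 ≤ 17, expected clicks 4 + 7 + 11 = 22.
No other feasible combination does better.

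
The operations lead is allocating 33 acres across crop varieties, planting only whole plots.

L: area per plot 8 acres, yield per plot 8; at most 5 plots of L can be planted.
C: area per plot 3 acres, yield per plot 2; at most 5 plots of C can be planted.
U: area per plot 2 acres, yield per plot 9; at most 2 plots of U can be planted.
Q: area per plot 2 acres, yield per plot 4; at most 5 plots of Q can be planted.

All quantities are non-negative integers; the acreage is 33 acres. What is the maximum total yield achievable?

2×L, 1×C, 2×U, and 5×Q: area 33 ≤ 33, yield 2·8 + 1·2 + 2·9 + 5·4 = 56.
2×L, 2×U, and 5×Q: area 30 ≤ 33, yield 2·8 + 2·9 + 5·4 = 54.
Best is 56.

56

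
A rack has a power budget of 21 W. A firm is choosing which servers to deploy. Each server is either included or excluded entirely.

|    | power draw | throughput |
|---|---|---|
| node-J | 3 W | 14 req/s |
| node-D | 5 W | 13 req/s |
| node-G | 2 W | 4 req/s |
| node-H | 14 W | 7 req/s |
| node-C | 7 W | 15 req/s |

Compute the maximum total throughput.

Take node-J, node-D, node-G, and node-C: power draw 3 + 5 + 2 + 7 = 17 ≤ 21, throughput 14 + 13 + 4 + 15 = 46.
No other feasible combination does better.

46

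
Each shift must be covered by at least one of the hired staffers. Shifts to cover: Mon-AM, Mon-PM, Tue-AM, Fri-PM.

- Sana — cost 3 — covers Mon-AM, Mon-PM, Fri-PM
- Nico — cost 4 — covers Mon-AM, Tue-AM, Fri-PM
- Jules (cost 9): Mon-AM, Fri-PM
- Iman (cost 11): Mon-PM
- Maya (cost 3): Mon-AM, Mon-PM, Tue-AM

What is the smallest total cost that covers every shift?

6

Choose Sana and Maya: together they cover Mon-AM, Mon-PM, Tue-AM, Fri-PM — every shift.
Total cost: 3 + 3 = 6.
No cover costs less than 6.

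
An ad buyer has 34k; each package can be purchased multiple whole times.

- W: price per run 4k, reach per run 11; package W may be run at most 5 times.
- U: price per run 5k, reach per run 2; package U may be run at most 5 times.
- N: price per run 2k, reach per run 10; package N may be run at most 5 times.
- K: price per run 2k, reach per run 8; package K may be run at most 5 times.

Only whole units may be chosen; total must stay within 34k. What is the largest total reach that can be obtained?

126

4×W, 5×N, and 4×K: price 34 ≤ 34, reach 4·11 + 5·10 + 4·8 = 126.
4×W, 4×N, and 5×K: price 34 ≤ 34, reach 4·11 + 4·10 + 5·8 = 124.
Best is 126.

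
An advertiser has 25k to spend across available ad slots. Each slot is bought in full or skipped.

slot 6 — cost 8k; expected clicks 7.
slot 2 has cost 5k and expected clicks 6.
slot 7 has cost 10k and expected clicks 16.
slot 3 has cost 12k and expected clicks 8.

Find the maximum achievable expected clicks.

29

This is an integer program with binary decision variables.
Allowing fractional choices, the relaxed optimum would be about 30.3, but ad slots are indivisible.
slot 7 + slot 3: cost 10 + 12 = 22 ≤ 25, expected clicks 16 + 8 = 24.
slot 6 + slot 2 + slot 7: cost 8 + 5 + 10 = 23 ≤ 25, expected clicks 7 + 6 + 16 = 29.
slot 6 + slot 7: cost 8 + 10 = 18 ≤ 25, expected clicks 7 + 16 = 23.
Best is slot 6, slot 2, and slot 7 with total expected clicks 29.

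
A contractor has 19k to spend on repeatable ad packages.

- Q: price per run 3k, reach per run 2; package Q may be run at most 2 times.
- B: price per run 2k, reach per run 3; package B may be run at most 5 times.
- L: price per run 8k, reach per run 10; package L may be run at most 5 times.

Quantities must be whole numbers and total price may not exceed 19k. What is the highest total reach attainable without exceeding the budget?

B has the best ratio (3/2); taking only B gives at most 5×3 = 15 (stopped by the supply cap of 5).
Mixing does better — 5×B and 1×L: price 18 ≤ 19, reach 5·3 + 1·10 = 25.

25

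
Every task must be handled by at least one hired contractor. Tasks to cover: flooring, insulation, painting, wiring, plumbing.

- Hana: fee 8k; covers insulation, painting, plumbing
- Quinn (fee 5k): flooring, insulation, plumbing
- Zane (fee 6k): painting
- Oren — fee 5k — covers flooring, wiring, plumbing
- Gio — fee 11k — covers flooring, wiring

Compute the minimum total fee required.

The greedy cost-per-new-task heuristic would pick Quinn, Oren, and Zane for 16, but a cheaper cover exists.
Choose Hana and Oren: together they cover flooring, insulation, painting, wiring, plumbing — every task.
Total fee: 8 + 5 = 13.
No cover costs less than 13.

13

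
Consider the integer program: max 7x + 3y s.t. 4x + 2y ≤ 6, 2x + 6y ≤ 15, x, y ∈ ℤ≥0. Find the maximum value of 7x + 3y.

The continuous relaxation peaks at (1.5, 0) with value 10.50; rounding to a feasible lattice point costs some objective.
(x,y)=(1,1): 4·1+2·1=6≤6, 2·1+6·1=8≤15, objective 10.
(x,y)=(1,0): 4·1+2·0=4≤6, 2·1+6·0=2≤15, objective 7.
(x,y)=(0,2): 4·0+2·2=4≤6, 2·0+6·2=12≤15, objective 6.
Maximum is 10 at (x,y)=(1,1).

10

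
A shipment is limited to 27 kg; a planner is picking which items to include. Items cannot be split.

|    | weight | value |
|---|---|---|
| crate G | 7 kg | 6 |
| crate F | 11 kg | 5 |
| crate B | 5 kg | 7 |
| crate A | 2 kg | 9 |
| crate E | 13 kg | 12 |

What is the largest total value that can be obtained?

34

Take crate G, crate B, crate A, and crate E: weight 7 + 5 + 2 + 13 = 27 ≤ 27, value 6 + 7 + 9 + 12 = 34.
No other feasible combination does better.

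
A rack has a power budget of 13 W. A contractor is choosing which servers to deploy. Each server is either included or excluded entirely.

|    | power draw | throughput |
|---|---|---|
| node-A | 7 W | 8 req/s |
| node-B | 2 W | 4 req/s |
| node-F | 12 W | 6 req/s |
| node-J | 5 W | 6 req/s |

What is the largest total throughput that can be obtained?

Allowing fractional choices, the relaxed optimum would be about 16.9, but servers are indivisible.
node-A + node-J: power draw 7 + 5 = 12 ≤ 13, throughput 8 + 6 = 14.
node-B + node-J: power draw 2 + 5 = 7 ≤ 13, throughput 4 + 6 = 10.
node-A + node-B: power draw 7 + 2 = 9 ≤ 13, throughput 8 + 4 = 12.
Best is node-A and node-J with total throughput 14.

14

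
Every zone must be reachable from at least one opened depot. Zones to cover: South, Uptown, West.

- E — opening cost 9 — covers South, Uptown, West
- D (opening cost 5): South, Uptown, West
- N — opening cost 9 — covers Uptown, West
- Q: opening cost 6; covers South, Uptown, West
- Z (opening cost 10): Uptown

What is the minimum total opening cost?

D alone covers South, Uptown, West — every zone.
Total opening cost: 5.
No cover costs less than 5.

5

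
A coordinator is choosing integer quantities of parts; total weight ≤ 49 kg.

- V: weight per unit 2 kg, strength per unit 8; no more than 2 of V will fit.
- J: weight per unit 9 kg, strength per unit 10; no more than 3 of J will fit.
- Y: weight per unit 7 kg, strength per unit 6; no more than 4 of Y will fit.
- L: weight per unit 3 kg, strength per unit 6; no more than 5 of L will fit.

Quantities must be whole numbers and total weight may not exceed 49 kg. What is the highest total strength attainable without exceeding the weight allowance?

76

2×V, 3×J, and 5×L: weight 46 ≤ 49, strength 2·8 + 3·10 + 5·6 = 76.
2×V, 1×J, 3×Y, and 5×L: weight 49 ≤ 49, strength 2·8 + 1·10 + 3·6 + 5·6 = 74.
Best is 76.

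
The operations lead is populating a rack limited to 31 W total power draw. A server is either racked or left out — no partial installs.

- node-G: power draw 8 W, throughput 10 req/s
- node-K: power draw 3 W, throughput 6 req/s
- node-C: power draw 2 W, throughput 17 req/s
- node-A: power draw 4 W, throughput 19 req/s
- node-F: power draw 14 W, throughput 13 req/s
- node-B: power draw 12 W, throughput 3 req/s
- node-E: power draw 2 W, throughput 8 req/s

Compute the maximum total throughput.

67

node-G + node-C + node-A + node-F + node-E: power draw 8 + 2 + 4 + 14 + 2 = 30 ≤ 31, throughput 10 + 17 + 19 + 13 + 8 = 67.
node-K + node-C + node-A + node-F + node-E: power draw 3 + 2 + 4 + 14 + 2 = 25 ≤ 31, throughput 6 + 17 + 19 + 13 + 8 = 63.
node-G + node-K + node-C + node-A + node-F: power draw 8 + 3 + 2 + 4 + 14 = 31 ≤ 31, throughput 10 + 6 + 17 + 19 + 13 = 65.
Best is node-G, node-C, node-A, node-F, and node-E with total throughput 67.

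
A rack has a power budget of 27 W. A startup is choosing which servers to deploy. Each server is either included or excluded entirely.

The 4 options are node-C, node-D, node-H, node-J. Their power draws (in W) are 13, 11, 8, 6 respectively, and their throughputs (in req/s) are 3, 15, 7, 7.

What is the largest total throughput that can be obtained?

29

Allowing fractional choices, the relaxed optimum would be about 29.5, but servers are indivisible.
node-D + node-H: power draw 11 + 8 = 19 ≤ 27, throughput 15 + 7 = 22.
node-D + node-H + node-J: power draw 11 + 8 + 6 = 25 ≤ 27, throughput 15 + 7 + 7 = 29.
node-D + node-J: power draw 11 + 6 = 17 ≤ 27, throughput 15 + 7 = 22.
Best is node-D, node-H, and node-J with total throughput 29.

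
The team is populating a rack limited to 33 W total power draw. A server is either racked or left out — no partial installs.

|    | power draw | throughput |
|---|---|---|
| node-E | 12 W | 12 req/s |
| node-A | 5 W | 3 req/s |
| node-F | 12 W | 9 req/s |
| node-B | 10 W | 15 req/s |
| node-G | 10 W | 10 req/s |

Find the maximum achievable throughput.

Take node-E, node-B, and node-G: power draw 12 + 10 + 10 = 32 ≤ 33, throughput 12 + 15 + 10 = 37.
No other feasible combination does better.

37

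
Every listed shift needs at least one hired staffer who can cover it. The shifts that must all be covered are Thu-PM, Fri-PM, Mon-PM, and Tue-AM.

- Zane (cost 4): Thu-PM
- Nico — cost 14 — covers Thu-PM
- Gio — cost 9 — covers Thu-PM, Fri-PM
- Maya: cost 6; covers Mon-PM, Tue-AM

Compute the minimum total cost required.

15

This is an integer covering problem.
The greedy cost-per-new-shift heuristic would pick Maya, Zane, and Gio for 19, but a cheaper cover exists.
Choose Gio and Maya: together they cover Thu-PM, Fri-PM, Mon-PM, Tue-AM — every shift.
Total cost: 9 + 6 = 15.
No cover costs less than 15.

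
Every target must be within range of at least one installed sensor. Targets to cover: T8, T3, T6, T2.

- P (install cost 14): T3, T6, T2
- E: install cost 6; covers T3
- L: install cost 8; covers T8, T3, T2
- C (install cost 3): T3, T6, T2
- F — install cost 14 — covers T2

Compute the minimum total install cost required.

Choose L and C: together they cover T8, T3, T6, T2 — every target.
Total install cost: 8 + 3 = 11.
No cover costs less than 11.

11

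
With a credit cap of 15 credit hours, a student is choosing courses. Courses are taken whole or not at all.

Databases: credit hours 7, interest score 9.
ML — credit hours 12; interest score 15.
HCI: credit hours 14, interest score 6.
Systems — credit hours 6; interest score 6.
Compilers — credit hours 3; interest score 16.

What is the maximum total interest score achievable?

Treat it as a binary knapsack problem.
Take ML and Compilers: credit hours 12 + 3 = 15 ≤ 15, interest score 15 + 16 = 31.
No other feasible combination does better.

31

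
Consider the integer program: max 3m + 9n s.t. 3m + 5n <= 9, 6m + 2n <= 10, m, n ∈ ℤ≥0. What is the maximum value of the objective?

12

Relaxing integrality, the LP optimum is 16.20 at (m,n) = (0, 1.8), which is not an integer point.
(m,n)=(1,1): 3·1+5·1=8≤9, 6·1+2·1=8≤10, objective 12.
(m,n)=(0,1): 3·0+5·1=5≤9, 6·0+2·1=2≤10, objective 9.
The best lattice point is (1,1), giving 12.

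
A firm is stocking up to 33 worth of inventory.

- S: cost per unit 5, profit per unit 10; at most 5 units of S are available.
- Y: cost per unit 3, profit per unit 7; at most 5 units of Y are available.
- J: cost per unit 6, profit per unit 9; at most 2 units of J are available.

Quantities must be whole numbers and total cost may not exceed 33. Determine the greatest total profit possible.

68

This is a bounded integer knapsack.
4×S and 4×Y: cost 32 ≤ 33, profit 4·10 + 4·7 = 68.
3×S, 4×Y, and 1×J: cost 33 ≤ 33, profit 3·10 + 4·7 + 1·9 = 67.
Best is 68.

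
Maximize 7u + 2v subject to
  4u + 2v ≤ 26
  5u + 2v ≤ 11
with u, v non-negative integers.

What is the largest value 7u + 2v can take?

14

(u,v)=(2,0): 4·2+2·0=8≤26, 5·2+2·0=10≤11, objective 14.
(u,v)=(1,1): 4·1+2·1=6≤26, 5·1+2·1=7≤11, objective 9.
No feasible integer point exceeds 14.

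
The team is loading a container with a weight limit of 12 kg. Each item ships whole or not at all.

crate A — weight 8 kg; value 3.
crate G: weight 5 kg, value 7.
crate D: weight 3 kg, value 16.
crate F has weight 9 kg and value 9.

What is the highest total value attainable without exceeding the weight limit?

25

This is a 0-1 knapsack instance.
Allowing fractional choices, the relaxed optimum would be about 27.0, but items are indivisible.
crate A + crate D: weight 8 + 3 = 11 ≤ 12, value 3 + 16 = 19.
crate G + crate D: weight 5 + 3 = 8 ≤ 12, value 7 + 16 = 23.
crate D + crate F: weight 3 + 9 = 12 ≤ 12, value 16 + 9 = 25.
Best is crate D and crate F with total value 25.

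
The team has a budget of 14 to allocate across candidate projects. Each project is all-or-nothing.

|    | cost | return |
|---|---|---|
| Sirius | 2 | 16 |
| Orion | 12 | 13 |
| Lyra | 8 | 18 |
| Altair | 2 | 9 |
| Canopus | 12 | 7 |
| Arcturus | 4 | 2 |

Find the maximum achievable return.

43

Allowing fractional choices, the relaxed optimum would be about 45.2, but projects are indivisible.
Sirius + Lyra + Arcturus: cost 2 + 8 + 4 = 14 ≤ 14, return 16 + 18 + 2 = 36.
Sirius + Lyra + Altair: cost 2 + 8 + 2 = 12 ≤ 14, return 16 + 18 + 9 = 43.
Best is Sirius, Lyra, and Altair with total return 43.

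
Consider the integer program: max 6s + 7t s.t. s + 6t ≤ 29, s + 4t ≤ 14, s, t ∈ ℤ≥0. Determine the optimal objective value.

84

(s,t)=(14,0): 1·14+6·0=14≤29, 1·14+4·0=14≤14, objective 84.
(s,t)=(13,0): 1·13+6·0=13≤29, 1·13+4·0=13≤14, objective 78.
No feasible integer point exceeds 84.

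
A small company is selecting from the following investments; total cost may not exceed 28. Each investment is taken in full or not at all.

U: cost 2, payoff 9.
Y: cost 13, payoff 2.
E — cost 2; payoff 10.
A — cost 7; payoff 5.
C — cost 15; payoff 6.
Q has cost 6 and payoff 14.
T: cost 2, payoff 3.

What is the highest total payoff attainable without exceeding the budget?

42

Allowing fractional choices, the relaxed optimum would be about 44.6, but investments are indivisible.
U + E + C + Q + T: cost 2 + 2 + 15 + 6 + 2 = 27 ≤ 28, payoff 9 + 10 + 6 + 14 + 3 = 42.
U + E + A + Q + T: cost 2 + 2 + 7 + 6 + 2 = 19 ≤ 28, payoff 9 + 10 + 5 + 14 + 3 = 41.
Best is U, E, C, Q, and T with total payoff 42.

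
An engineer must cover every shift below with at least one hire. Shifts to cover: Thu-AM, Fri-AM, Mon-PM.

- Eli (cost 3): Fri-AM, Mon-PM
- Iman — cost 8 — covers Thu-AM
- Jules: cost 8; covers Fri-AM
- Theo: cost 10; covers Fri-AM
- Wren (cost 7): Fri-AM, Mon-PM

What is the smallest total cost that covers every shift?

This is a weighted set-cover instance.
Choose Eli and Iman: together they cover Thu-AM, Fri-AM, Mon-PM — every shift.
Total cost: 3 + 8 = 11.
No cover costs less than 11.

11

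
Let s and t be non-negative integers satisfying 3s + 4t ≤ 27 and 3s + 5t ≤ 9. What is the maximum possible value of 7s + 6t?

(s,t)=(3,0): 3·3+4·0=9≤27, 3·3+5·0=9≤9, objective 21.
(s,t)=(2,0): 3·2+4·0=6≤27, 3·2+5·0=6≤9, objective 14.
No feasible integer point exceeds 21.

21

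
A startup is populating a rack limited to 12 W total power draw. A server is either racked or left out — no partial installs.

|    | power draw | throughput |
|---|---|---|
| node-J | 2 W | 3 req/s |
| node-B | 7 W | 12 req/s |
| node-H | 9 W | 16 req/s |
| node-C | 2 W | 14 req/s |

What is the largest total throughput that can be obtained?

30

Treat it as a binary knapsack problem.
Take node-H and node-C: power draw 9 + 2 = 11 ≤ 12, throughput 16 + 14 = 30.
No other feasible combination does better.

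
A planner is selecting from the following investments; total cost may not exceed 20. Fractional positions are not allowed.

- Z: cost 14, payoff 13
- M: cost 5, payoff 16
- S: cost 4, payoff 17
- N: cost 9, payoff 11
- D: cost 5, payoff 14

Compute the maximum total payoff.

This is a 0-1 knapsack instance.
Allowing fractional choices, the relaxed optimum would be about 54.3, but investments are indivisible.
M + S + D: cost 5 + 4 + 5 = 14 ≤ 20, payoff 16 + 17 + 14 = 47.
M + S + N: cost 5 + 4 + 9 = 18 ≤ 20, payoff 16 + 17 + 11 = 44.
Best is M, S, and D with total payoff 47.

47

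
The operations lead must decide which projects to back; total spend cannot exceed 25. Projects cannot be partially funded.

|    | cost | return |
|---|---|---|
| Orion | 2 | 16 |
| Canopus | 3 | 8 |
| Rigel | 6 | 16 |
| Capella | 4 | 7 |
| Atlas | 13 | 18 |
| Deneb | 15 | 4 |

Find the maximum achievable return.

Allowing fractional choices, the relaxed optimum would be about 60.8, but projects are indivisible.
Orion + Rigel + Atlas: cost 2 + 6 + 13 = 21 ≤ 25, return 16 + 16 + 18 = 50.
Orion + Canopus + Rigel + Atlas: cost 2 + 3 + 6 + 13 = 24 ≤ 25, return 16 + 8 + 16 + 18 = 58.
Orion + Rigel + Capella + Atlas: cost 2 + 6 + 4 + 13 = 25 ≤ 25, return 16 + 16 + 7 + 18 = 57.
Best is Orion, Canopus, Rigel, and Atlas with total return 58.

58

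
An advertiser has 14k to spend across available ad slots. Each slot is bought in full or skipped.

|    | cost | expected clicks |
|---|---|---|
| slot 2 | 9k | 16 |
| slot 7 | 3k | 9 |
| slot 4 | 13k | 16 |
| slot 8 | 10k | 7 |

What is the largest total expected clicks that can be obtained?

25

Allowing fractional choices, the relaxed optimum would be about 27.5, but ad slots are indivisible.
slot 2 + slot 7: cost 9 + 3 = 12 ≤ 14, expected clicks 16 + 9 = 25.
slot 2: cost 9 ≤ 14, expected clicks 16.
slot 4: cost 13 ≤ 14, expected clicks 16.
Best is slot 2 and slot 7 with total expected clicks 25.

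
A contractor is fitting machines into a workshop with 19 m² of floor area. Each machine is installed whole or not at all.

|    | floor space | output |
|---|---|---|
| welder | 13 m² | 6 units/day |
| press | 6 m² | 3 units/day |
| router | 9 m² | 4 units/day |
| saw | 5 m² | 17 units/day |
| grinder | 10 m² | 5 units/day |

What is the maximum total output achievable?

23

This is an integer program with binary decision variables.
Take welder and saw: floor space 13 + 5 = 18 ≤ 19, output 6 + 17 = 23.
No other feasible combination does better.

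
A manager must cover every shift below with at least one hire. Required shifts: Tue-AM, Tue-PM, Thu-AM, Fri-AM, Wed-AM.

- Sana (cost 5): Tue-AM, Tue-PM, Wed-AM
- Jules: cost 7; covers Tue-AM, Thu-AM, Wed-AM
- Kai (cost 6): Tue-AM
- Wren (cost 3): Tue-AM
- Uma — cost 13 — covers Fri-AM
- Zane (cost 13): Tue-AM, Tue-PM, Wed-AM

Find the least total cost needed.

Choose Sana, Jules, and Uma: together they cover Tue-AM, Tue-PM, Thu-AM, Fri-AM, Wed-AM — every shift.
Total cost: 5 + 7 + 13 = 25.

25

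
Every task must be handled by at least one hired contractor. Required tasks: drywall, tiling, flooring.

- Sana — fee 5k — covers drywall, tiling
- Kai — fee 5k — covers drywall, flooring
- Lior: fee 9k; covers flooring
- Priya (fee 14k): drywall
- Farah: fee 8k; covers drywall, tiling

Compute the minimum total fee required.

10

Choose Sana and Kai: together they cover drywall, tiling, flooring — every task.
Total fee: 5 + 5 = 10.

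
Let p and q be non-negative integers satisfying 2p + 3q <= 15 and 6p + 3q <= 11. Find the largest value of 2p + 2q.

6

Relaxing integrality, the LP optimum is 7.33 at (p,q) = (0, 3.67), which is not an integer point.
(p,q)=(0,3): 2·0+3·3=9≤15, 6·0+3·3=9≤11, objective 6.
(p,q)=(0,2): 2·0+3·2=6≤15, 6·0+3·2=6≤11, objective 4.
No feasible integer point exceeds 6.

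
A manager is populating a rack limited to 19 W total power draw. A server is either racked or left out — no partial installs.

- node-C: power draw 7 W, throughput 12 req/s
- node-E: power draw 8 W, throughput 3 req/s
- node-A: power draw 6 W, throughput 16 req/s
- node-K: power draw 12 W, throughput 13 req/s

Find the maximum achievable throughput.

29

Allowing fractional choices, the relaxed optimum would be about 34.5, but servers are indivisible.
node-A + node-K: power draw 6 + 12 = 18 ≤ 19, throughput 16 + 13 = 29.
node-C + node-A: power draw 7 + 6 = 13 ≤ 19, throughput 12 + 16 = 28.
Best is node-A and node-K with total throughput 29.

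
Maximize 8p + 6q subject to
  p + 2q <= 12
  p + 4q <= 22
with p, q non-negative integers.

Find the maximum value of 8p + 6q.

(p,q)=(12,0): 1·12+2·0=12≤12, 1·12+4·0=12≤22, objective 96.
(p,q)=(11,0): 1·11+2·0=11≤12, 1·11+4·0=11≤22, objective 88.
No feasible integer point exceeds 96.

96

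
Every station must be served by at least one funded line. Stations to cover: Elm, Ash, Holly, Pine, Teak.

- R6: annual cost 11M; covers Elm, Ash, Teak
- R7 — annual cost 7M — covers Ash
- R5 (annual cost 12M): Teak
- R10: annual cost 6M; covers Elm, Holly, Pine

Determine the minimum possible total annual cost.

Choose R6 and R10: together they cover Elm, Ash, Holly, Pine, Teak — every station.
Total annual cost: 11 + 6 = 17.
No cover costs less than 17.

17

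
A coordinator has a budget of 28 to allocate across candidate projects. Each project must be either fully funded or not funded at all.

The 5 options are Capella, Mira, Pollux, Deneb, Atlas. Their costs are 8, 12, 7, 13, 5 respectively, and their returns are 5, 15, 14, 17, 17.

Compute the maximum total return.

48

Allowing fractional choices, the relaxed optimum would be about 51.8, but projects are indivisible.
Pollux + Deneb + Atlas: cost 7 + 13 + 5 = 25 ≤ 28, return 14 + 17 + 17 = 48.
Mira + Pollux + Atlas: cost 12 + 7 + 5 = 24 ≤ 28, return 15 + 14 + 17 = 46.
Capella + Deneb + Atlas: cost 8 + 13 + 5 = 26 ≤ 28, return 5 + 17 + 17 = 39.
Best is Pollux, Deneb, and Atlas with total return 48.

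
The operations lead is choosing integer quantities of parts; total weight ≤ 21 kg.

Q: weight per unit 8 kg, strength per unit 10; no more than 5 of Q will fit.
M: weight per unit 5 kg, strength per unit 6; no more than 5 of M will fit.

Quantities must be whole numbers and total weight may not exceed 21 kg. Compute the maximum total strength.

This is a bounded integer knapsack.
Q has the best ratio (10/8); taking only Q gives at most 2×10 = 20 (stopped by the weight limit).
Mixing does better — 2×Q and 1×M: weight 21 ≤ 21, strength 2·10 + 1·6 = 26.

26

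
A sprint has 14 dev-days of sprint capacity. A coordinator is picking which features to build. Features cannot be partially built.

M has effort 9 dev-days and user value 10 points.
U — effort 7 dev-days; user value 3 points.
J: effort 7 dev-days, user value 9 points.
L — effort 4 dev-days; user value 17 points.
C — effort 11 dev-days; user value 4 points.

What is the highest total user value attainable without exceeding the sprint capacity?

27

Take M and L: effort 9 + 4 = 13 ≤ 14, user value 10 + 17 = 27.
No other feasible combination does better.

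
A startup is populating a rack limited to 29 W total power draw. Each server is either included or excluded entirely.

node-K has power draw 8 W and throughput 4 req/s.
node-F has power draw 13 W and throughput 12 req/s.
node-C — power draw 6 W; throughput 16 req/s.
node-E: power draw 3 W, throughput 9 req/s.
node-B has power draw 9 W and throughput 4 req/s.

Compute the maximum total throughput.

node-F + node-C + node-E: power draw 13 + 6 + 3 = 22 ≤ 29, throughput 12 + 16 + 9 = 37.
node-K + node-C + node-E + node-B: power draw 8 + 6 + 3 + 9 = 26 ≤ 29, throughput 4 + 16 + 9 + 4 = 33.
Best is node-F, node-C, and node-E with total throughput 37.

37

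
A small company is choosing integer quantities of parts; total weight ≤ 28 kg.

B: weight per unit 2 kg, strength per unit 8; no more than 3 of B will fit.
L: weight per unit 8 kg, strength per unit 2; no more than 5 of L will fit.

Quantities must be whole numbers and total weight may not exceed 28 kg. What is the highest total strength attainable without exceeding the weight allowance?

28

B has the best ratio (8/2); taking only B gives at most 3×8 = 24 (stopped by the supply cap of 3).
Mixing does better — 3×B and 2×L: weight 22 ≤ 28, strength 3·8 + 2·2 = 28.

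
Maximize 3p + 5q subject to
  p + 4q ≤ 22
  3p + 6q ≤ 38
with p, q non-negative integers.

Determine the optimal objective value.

36

(p,q)=(12,0): 1·12+4·0=12≤22, 3·12+6·0=36≤38, objective 36.
(p,q)=(11,0): 1·11+4·0=11≤22, 3·11+6·0=33≤38, objective 33.
The best lattice point is (12,0), giving 36.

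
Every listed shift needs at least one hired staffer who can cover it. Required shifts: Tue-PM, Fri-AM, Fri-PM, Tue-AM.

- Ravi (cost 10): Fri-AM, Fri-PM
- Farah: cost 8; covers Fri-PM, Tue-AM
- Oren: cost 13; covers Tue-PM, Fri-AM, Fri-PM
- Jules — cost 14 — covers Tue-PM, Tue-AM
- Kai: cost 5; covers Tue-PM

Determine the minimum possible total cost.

21

The greedy cost-per-new-shift heuristic would pick Farah, Kai, and Ravi for 23, but a cheaper cover exists.
Choose Farah and Oren: together they cover Tue-PM, Fri-AM, Fri-PM, Tue-AM — every shift.
Total cost: 8 + 13 = 21.
No cover costs less than 21.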